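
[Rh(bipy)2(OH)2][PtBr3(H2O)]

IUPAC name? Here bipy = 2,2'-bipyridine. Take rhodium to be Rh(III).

bis(2,2'-bipyridine)dihydroxorhodium(III) aquatribromoplatinate(II)

Both ions are complex: the cation is named first with the plain metal name, the anion second with the -ate form; each ion's ligands are alphabetised independently.
Rh is given as +3; the cation's ligand charges sum to -2, so the complex cation is 1+.
A 1:1 salt means the anion carries the equal and opposite charge, 1−.
Anion: ligand charges sum to -3; for the ion to be 1−, Pt = +2.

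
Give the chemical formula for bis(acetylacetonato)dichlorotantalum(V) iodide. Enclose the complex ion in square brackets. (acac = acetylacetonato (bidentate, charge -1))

Ligands: 2 chloro (Cl, -1), 2 acetylacetonato (acac, -1). Ligand charge sum = -4.
Charge balance with iodide (-1) requires 1 complex ion per 1 iodide.

[Ta(acac)2Cl2]I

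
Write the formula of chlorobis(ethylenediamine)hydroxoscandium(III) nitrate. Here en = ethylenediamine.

[ScCl(en)2(OH)]NO3

Ligands: 2 ethylenediamine (en, neutral), 1 hydroxo (OH, -1), 1 chloro (Cl, -1). Ligand charge sum = -2.
With Sc in oxidation state +3, the complex ion is [Sc...]^1+.
Charge balance with nitrate (-1) requires 1 complex ion per 1 nitrate.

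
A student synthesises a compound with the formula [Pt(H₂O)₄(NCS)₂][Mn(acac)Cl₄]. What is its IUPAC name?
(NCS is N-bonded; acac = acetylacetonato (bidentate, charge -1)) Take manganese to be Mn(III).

Mn is given as +3; the anion's ligand charges sum to -5, so the complex anion is 2−.
A 1:1 salt means the cation carries the equal and opposite charge, 2+.
Cation: ligand charges sum to -2; for the ion to be 2+, Pt = +4.

tetraaquadiisothiocyanatoplatinum(IV) (acetylacetonato)tetrachloromanganate(III)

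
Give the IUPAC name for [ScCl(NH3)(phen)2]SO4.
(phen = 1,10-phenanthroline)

amminechlorobis(1,10-phenanthroline)scandium(III) sulfate

The 1 sulfate counter-ion carries a total charge of -2, so each complex ion is 2+.
Ligand charges: 1×chloro (-1 each), 1×ammine (neutral), 2×1,10-phenanthroline (neutral); total -1. So Sc + (-1) = 2+, giving Sc = +3.
Ligands are named alphabetically: ammine before chloro before phenanthroline.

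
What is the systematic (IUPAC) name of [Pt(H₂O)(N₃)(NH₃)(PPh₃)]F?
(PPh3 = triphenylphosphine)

The 1 fluoride counter-ion carries a total charge of -1, so each complex ion is 1+.
Ligand charges: 1×triphenylphosphine (neutral), 1×ammine (neutral), 1×azido (-1 each), 1×aqua (neutral); total -1. So Pt + (-1) = 1+, giving Pt = +2.
Ligands are named alphabetically: ammine before aqua before azido before triphenylphosphine.

ammineaquaazido(triphenylphosphine)platinum(II) fluoride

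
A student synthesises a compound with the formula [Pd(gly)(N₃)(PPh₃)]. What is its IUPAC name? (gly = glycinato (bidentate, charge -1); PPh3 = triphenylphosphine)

azido(glycinato)(triphenylphosphine)palladium(II)

There is no counter-ion, so the complex is neutral overall.
Ligand charges: 1×glycinato (-1 each), 1×azido (-1 each), 1×triphenylphosphine (neutral); total -2. So Pd + (-2) = 0, giving Pd = +2.
Ligands are named alphabetically: azido before glycinato before triphenylphosphine.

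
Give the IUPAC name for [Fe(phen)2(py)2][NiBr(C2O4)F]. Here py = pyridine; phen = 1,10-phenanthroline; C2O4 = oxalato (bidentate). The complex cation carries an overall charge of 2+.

The complex cation is given as 2+; its ligand charges sum to 0, so Fe = +2.
A 1:1 salt means the anion carries the equal and opposite charge, 2−.
Anion: ligand charges sum to -4; for the ion to be 2−, Ni = +2.

bis(1,10-phenanthroline)bis(pyridine)iron(II) bromofluorooxalatonickelate(II)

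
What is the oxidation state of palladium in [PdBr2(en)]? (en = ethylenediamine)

No counter-ion: the bracketed complex is neutral.
Ligand charges: 1×en neutral; 2×Br = -2; sum -2.
Pd + (-2) = 0 ⇒ Pd is +2.

+2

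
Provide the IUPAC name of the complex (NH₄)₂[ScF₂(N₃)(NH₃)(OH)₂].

The 2 ammonium counter-ions carry a total charge of +2, so each complex ion is 2−.
Ligand charges: 2×hydroxo (-1 each), 2×fluoro (-1 each), 1×ammine (neutral), 1×azido (-1 each); total -5. So Sc + (-5) = 2−, giving Sc = +3.
Ligands are named alphabetically: ammine before azido before fluoro before hydroxo.
The complex ion is anionic, so scandium takes the -ate form scandate(III).

ammonium ammineazidodifluorodihydroxoscandate(III)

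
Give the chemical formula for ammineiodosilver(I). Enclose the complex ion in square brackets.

[AgI(NH3)]

Ligands: 1 ammine (NH3, neutral), 1 iodo (I, -1). Ligand charge sum = -1.
With Ag in oxidation state +1, the complex ion is [Ag...].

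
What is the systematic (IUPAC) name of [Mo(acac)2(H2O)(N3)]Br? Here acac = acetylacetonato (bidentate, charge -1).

bis(acetylacetonato)aquaazidomolybdenum(IV) bromide

The 1 bromide counter-ion carries a total charge of -1, so each complex ion is 1+.
Ligand charges: 2×acetylacetonato (-1 each), 1×aqua (neutral), 1×azido (-1 each); total -3. So Mo + (-3) = 1+, giving Mo = +4.
Ligands are named alphabetically: acetylacetonato before aqua before azido.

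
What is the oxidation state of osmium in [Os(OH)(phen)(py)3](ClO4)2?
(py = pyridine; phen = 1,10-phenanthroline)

2 perchlorate outside the brackets (-1 each) → the complex ion is 2+.
Ligand charges: 3×py neutral; 1×OH = -1; 1×phen neutral; sum -1.
Os + (-1) = 2+ ⇒ Os is +3.

+3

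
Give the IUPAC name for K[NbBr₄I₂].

potassium tetrabromodiiodoniobate(V)

The 1 potassium counter-ion carries a total charge of +1, so each complex ion is 1−.
Ligand charges: 4×bromo (-1 each), 2×iodo (-1 each); total -6. So Nb + (-6) = 1−, giving Nb = +5.
Ligands are named alphabetically: bromo before iodo.
The complex ion is anionic, so niobium takes the -ate form niobate(V).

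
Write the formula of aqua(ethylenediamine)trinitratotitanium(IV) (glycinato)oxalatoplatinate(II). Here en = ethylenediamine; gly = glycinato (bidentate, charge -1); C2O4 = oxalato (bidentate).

[Ti(en)(H2O)(NO3)3][Pt(C2O4)(gly)]

Cation [Ti…]: ligand charges -3, Ti(IV) ⇒ ion charge 1+.
Anion [Pt…]: ligand charges -3, Pt(II) ⇒ ion charge 1−.
One 1+ cation balances one 1− anion.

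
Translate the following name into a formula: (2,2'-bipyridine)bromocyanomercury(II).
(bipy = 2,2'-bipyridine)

Ligands: 1 2,2'-bipyridine (bipy, neutral), 1 cyano (CN, -1), 1 bromo (Br, -1). Ligand charge sum = -2.
With Hg in oxidation state +2, the complex ion is [Hg...].

[Hg(bipy)Br(CN)]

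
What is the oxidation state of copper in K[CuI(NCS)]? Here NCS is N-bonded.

1 potassium outside the brackets (+1 each) → the complex ion is 1−.
Ligand charges: 1×NCS = -1; 1×I = -1; sum -2.
Cu + (-2) = 1− ⇒ Cu is +1.

+1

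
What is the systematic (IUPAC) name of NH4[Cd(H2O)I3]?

The 1 ammonium counter-ion carries a total charge of +1, so each complex ion is 1−.
Ligand charges: 3×iodo (-1 each), 1×aqua (neutral); total -3. So Cd + (-3) = 1−, giving Cd = +2.
Ligands are named alphabetically: aqua before iodo.
The complex ion is anionic, so cadmium takes the -ate form cadmate(II).

ammonium aquatriiodocadmate(II)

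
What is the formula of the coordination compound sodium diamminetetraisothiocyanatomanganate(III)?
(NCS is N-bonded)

Ligands: 4 isothiocyanato (NCS, -1), 2 ammine (NH3, neutral). Ligand charge sum = -4.
Charge balance with sodium (+1) requires 1 complex ion per 1 sodium.

Na[Mn(NCS)4(NH3)2]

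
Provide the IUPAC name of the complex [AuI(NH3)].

ammineiodogold(I)

There is no counter-ion, so the complex is neutral overall.
Ligand charges: 1×iodo (-1 each), 1×ammine (neutral); total -1. So Au + (-1) = 0, giving Au = +1.
Ligands are named alphabetically: ammine before iodo.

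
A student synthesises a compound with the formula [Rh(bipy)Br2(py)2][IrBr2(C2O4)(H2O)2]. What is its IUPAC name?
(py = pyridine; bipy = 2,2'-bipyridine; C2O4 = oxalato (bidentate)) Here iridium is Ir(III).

Both ions are complex: the cation is named first with the plain metal name, the anion second with the -ate form; each ion's ligands are alphabetised independently.
Ir is given as +3; the anion's ligand charges sum to -4, so the complex anion is 1−.
A 1:1 salt means the cation carries the equal and opposite charge, 1+.
Cation: ligand charges sum to -2; for the ion to be 1+, Rh = +3.

(2,2'-bipyridine)dibromobis(pyridine)rhodium(III) diaquadibromooxalatoiridate(III)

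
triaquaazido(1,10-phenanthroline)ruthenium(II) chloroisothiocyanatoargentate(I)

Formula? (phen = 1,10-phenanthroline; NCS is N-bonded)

[Ru(H2O)3(N3)(phen)][AgCl(NCS)]

Cation [Ru…]: ligand charges -1, Ru(II) ⇒ ion charge 1+.
Anion [Ag…]: ligand charges -2, Ag(I) ⇒ ion charge 1−.
One 1+ cation balances one 1− anion.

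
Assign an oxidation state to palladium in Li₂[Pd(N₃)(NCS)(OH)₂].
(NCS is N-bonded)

2 lithium outside the brackets (+1 each) → the complex ion is 2−.
Ligand charges: 1×NCS = -1; 2×OH = -2; 1×N3 = -1; sum -4.
Pd + (-4) = 2− ⇒ Pd is +2.

+2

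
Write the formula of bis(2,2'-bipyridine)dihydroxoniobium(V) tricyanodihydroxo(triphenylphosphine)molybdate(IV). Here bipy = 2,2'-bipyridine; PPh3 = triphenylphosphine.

Cation [Nb…]: ligand charges -2, Nb(V) ⇒ ion charge 3+.
Anion [Mo…]: ligand charges -5, Mo(IV) ⇒ ion charge 1−.
One 3+ cation requires 3 of the 1− anion.

[Nb(bipy)2(OH)2][Mo(CN)3(OH)2(PPh3)]3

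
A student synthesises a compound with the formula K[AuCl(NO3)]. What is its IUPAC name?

potassium chloronitratoaurate(I)

The 1 potassium counter-ion carries a total charge of +1, so each complex ion is 1−.
Ligand charges: 1×chloro (-1 each), 1×nitrato (-1 each); total -2. So Au + (-2) = 1−, giving Au = +1.
The complex ion is anionic, so gold takes the -ate form aurate(I).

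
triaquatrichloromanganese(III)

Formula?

Ligands: 3 chloro (Cl, -1), 3 aqua (H2O, neutral). Ligand charge sum = -3.
With Mn in oxidation state +3, the complex ion is [Mn...].

[MnCl3(H2O)3]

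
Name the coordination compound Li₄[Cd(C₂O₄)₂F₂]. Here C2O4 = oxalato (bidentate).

The 4 lithium counter-ions carry a total charge of +4, so each complex ion is 4−.
Ligand charges: 2×oxalato (-2 each), 2×fluoro (-1 each); total -6. So Cd + (-6) = 4−, giving Cd = +2.
Ligands are named alphabetically: fluoro before oxalato.
The complex ion is anionic, so cadmium takes the -ate form cadmate(II).

lithium difluorodioxalatocadmate(II)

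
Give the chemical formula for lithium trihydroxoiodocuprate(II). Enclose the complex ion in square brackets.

Li2[CuI(OH)3]

Ligands: 1 iodo (I, -1), 3 hydroxo (OH, -1). Ligand charge sum = -4.
Charge balance with lithium (+1) requires 1 complex ion per 2 lithium.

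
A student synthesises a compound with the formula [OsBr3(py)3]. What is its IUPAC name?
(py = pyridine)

tribromotris(pyridine)osmium(III)

There is no counter-ion, so the complex is neutral overall.
Ligand charges: 3×pyridine (neutral), 3×bromo (-1 each); total -3. So Os + (-3) = 0, giving Os = +3.
Ligands are named alphabetically: bromo before pyridine.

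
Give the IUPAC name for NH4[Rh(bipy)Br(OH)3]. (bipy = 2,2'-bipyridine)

ammonium (2,2'-bipyridine)bromotrihydroxorhodate(III)

The 1 ammonium counter-ion carries a total charge of +1, so each complex ion is 1−.
Ligand charges: 1×bromo (-1 each), 1×2,2'-bipyridine (neutral), 3×hydroxo (-1 each); total -4. So Rh + (-4) = 1−, giving Rh = +3.
Ligands are named alphabetically: bipyridine before bromo before hydroxo.
The complex ion is anionic, so rhodium takes the -ate form rhodate(III).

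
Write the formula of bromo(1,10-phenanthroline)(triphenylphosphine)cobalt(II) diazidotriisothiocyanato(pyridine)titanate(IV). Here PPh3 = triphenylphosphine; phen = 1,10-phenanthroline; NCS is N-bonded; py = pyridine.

Cation [Co…]: ligand charges -1, Co(II) ⇒ ion charge 1+.
Anion [Ti…]: ligand charges -5, Ti(IV) ⇒ ion charge 1−.
One 1+ cation balances one 1− anion.

[CoBr(phen)(PPh3)][Ti(N3)2(NCS)3(py)]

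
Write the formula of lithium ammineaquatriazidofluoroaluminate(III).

Li[AlF(H2O)(N3)3(NH3)]

Ligands: 1 ammine (NH3, neutral), 3 azido (N3, -1), 1 aqua (H2O, neutral), 1 fluoro (F, -1). Ligand charge sum = -4.
With Al in oxidation state +3, the complex ion is [Al...]^1−.
Charge balance with lithium (+1) requires 1 complex ion per 1 lithium.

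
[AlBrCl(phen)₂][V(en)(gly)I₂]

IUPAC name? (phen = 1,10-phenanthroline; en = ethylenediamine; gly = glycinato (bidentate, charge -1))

bromochlorobis(1,10-phenanthroline)aluminium(III) (ethylenediamine)(glycinato)diiodovanadate(II)

Both ions are complex: the cation is named first with the plain metal name, the anion second with the -ate form; each ion's ligands are alphabetised independently.
Aluminium is always +3 in its complexes; the cation's ligand charges sum to -2, so the complex cation is 1+.
A 1:1 salt means the anion carries the equal and opposite charge, 1−.
Anion: ligand charges sum to -3; for the ion to be 1−, V = +2.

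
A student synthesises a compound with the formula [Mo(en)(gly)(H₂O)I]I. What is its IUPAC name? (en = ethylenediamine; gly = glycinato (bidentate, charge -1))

The 1 iodide counter-ion carries a total charge of -1, so each complex ion is 1+.
Ligand charges: 1×ethylenediamine (neutral), 1×iodo (-1 each), 1×aqua (neutral), 1×glycinato (-1 each); total -2. So Mo + (-2) = 1+, giving Mo = +3.
Ligands are named alphabetically: aqua before ethylenediamine before glycinato before iodo.

aqua(ethylenediamine)(glycinato)iodomolybdenum(III) iodide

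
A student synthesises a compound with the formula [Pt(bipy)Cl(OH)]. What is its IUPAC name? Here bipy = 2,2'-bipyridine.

(2,2'-bipyridine)chlorohydroxoplatinum(II)

There is no counter-ion, so the complex is neutral overall.
Ligand charges: 1×hydroxo (-1 each), 1×2,2'-bipyridine (neutral), 1×chloro (-1 each); total -2. So Pt + (-2) = 0, giving Pt = +2.
Ligands are named alphabetically: bipyridine before chloro before hydroxo.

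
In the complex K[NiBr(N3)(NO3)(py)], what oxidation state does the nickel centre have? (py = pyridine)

1 potassium outside the brackets (+1 each) → the complex ion is 1−.
Ligand charges: 1×NO3 = -1; 1×Br = -1; 1×py neutral; 1×N3 = -1; sum -3.
Ni + (-3) = 1− ⇒ Ni is +2.

+2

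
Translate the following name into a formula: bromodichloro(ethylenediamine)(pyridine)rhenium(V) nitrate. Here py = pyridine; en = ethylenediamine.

Ligands: 1 pyridine (py, neutral), 1 ethylenediamine (en, neutral), 2 chloro (Cl, -1), 1 bromo (Br, -1). Ligand charge sum = -3.
Charge balance with nitrate (-1) requires 1 complex ion per 2 nitrate.

[ReBrCl2(en)(py)](NO3)2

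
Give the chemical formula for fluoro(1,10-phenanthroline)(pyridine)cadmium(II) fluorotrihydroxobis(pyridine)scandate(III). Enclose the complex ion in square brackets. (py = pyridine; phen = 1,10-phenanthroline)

Cation [Cd…]: ligand charges -1, Cd(II) ⇒ ion charge 1+.
Anion [Sc…]: ligand charges -4, Sc(III) ⇒ ion charge 1−.
One 1+ cation balances one 1− anion.

[CdF(phen)(py)][ScF(OH)3(py)2]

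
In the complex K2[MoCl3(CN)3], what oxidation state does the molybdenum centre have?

2 potassium outside the brackets (+1 each) → the complex ion is 2−.
Ligand charges: 3×Cl = -3; 3×CN = -3; sum -6.
Mo + (-6) = 2− ⇒ Mo is +4.

+4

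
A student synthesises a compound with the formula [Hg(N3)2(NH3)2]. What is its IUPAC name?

There is no counter-ion, so the complex is neutral overall.
Ligand charges: 2×azido (-1 each), 2×ammine (neutral); total -2. So Hg + (-2) = 0, giving Hg = +2.
Ligands are named alphabetically: ammine before azido.

diamminediazidomercury(II)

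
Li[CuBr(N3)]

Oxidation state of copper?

+1

1 lithium outside the brackets (+1 each) → the complex ion is 1−.
Ligand charges: 1×Br = -1; 1×N3 = -1; sum -2.
Cu + (-2) = 1− ⇒ Cu is +1.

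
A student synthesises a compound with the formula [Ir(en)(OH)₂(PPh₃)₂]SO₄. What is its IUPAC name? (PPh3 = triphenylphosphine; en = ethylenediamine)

(ethylenediamine)dihydroxobis(triphenylphosphine)iridium(IV) sulfate

The 1 sulfate counter-ion carries a total charge of -2, so each complex ion is 2+.
Ligand charges: 2×triphenylphosphine (neutral), 1×ethylenediamine (neutral), 2×hydroxo (-1 each); total -2. So Ir + (-2) = 2+, giving Ir = +4.
Ligands are named alphabetically: ethylenediamine before hydroxo before triphenylphosphine.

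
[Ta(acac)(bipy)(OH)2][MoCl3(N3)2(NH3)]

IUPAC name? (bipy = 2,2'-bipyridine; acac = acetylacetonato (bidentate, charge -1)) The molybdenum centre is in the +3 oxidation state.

Mo is given as +3; the anion's ligand charges sum to -5, so the complex anion is 2−.
A 1:1 salt means the cation carries the equal and opposite charge, 2+.
Cation: ligand charges sum to -3; for the ion to be 2+, Ta = +5.

(acetylacetonato)(2,2'-bipyridine)dihydroxotantalum(V) amminediazidotrichloromolybdate(III)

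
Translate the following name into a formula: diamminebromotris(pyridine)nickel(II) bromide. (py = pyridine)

Ligands: 3 pyridine (py, neutral), 1 bromo (Br, -1), 2 ammine (NH3, neutral). Ligand charge sum = -1.
Charge balance with bromide (-1) requires 1 complex ion per 1 bromide.

[NiBr(NH3)2(py)3]Br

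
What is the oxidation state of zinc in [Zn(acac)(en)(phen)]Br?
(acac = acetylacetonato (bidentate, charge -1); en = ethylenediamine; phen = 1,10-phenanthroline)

+2

1 bromide outside the brackets (-1 each) → the complex ion is 1+.
Ligand charges: 1×acac = -1; 1×en neutral; 1×phen neutral; sum -1.
Zn + (-1) = 1+ ⇒ Zn is +2.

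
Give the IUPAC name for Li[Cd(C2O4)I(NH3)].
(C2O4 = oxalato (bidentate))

lithium ammineiodooxalatocadmate(II)

The 1 lithium counter-ion carries a total charge of +1, so each complex ion is 1−.
Ligand charges: 1×oxalato (-2 each), 1×iodo (-1 each), 1×ammine (neutral); total -3. So Cd + (-3) = 1−, giving Cd = +2.
Ligands are named alphabetically: ammine before iodo before oxalato.
The complex ion is anionic, so cadmium takes the -ate form cadmate(II).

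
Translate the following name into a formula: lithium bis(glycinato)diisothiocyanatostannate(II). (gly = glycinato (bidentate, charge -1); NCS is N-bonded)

Li2[Sn(gly)2(NCS)2]

Ligands: 2 glycinato (gly, -1), 2 isothiocyanato (NCS, -1). Ligand charge sum = -4.
Charge balance with lithium (+1) requires 1 complex ion per 2 lithium.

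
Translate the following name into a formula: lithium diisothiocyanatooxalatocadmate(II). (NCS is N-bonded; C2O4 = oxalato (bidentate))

Ligands: 2 isothiocyanato (NCS, -1), 1 oxalato (C2O4, -2). Ligand charge sum = -4.
Charge balance with lithium (+1) requires 1 complex ion per 2 lithium.

Li2[Cd(C2O4)(NCS)2]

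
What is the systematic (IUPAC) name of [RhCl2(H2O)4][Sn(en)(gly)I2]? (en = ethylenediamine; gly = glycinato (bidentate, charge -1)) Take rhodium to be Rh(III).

tetraaquadichlororhodium(III) (ethylenediamine)(glycinato)diiodostannate(II)

Rh is given as +3; the cation's ligand charges sum to -2, so the complex cation is 1+.
A 1:1 salt means the anion carries the equal and opposite charge, 1−.
Anion: ligand charges sum to -3; for the ion to be 1−, Sn = +2.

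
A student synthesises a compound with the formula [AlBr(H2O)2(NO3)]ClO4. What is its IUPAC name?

diaquabromonitratoaluminium(III) perchlorate

The 1 perchlorate counter-ion carries a total charge of -1, so each complex ion is 1+.
Ligand charges: 2×aqua (neutral), 1×bromo (-1 each), 1×nitrato (-1 each); total -2. So Al + (-2) = 1+, giving Al = +3.
Ligands are named alphabetically: aqua before bromo before nitrato.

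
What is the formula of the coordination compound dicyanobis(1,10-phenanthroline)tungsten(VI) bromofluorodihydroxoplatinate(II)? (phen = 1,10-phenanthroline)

Cation [W…]: ligand charges -2, W(VI) ⇒ ion charge 4+.
Anion [Pt…]: ligand charges -4, Pt(II) ⇒ ion charge 2−.

[W(CN)2(phen)2][PtBrF(OH)2]2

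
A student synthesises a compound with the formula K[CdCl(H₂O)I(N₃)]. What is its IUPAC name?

The 1 potassium counter-ion carries a total charge of +1, so each complex ion is 1−.
Ligand charges: 1×aqua (neutral), 1×iodo (-1 each), 1×chloro (-1 each), 1×azido (-1 each); total -3. So Cd + (-3) = 1−, giving Cd = +2.
Ligands are named alphabetically: aqua before azido before chloro before iodo.
The complex ion is anionic, so cadmium takes the -ate form cadmate(II).

potassium aquaazidochloroiodocadmate(II)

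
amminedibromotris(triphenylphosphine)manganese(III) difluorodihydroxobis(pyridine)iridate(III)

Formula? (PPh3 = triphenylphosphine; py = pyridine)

Cation [Mn…]: ligand charges -2, Mn(III) ⇒ ion charge 1+.
Anion [Ir…]: ligand charges -4, Ir(III) ⇒ ion charge 1−.
One 1+ cation balances one 1− anion.

[MnBr2(NH3)(PPh3)3][IrF2(OH)2(py)2]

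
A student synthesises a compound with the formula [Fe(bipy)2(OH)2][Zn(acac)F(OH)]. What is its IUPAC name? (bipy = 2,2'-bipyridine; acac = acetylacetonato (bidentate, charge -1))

bis(2,2'-bipyridine)dihydroxoiron(III) (acetylacetonato)fluorohydroxozincate(II)

Zinc is always +2 in its complexes; the anion's ligand charges sum to -3, so the complex anion is 1−.
A 1:1 salt means the cation carries the equal and opposite charge, 1+.
Cation: ligand charges sum to -2; for the ion to be 1+, Fe = +3.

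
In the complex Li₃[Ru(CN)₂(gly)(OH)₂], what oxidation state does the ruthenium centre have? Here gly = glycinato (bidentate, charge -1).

+2

3 lithium outside the brackets (+1 each) → the complex ion is 3−.
Ligand charges: 1×gly = -1; 2×OH = -2; 2×CN = -2; sum -5.
Ru + (-5) = 3− ⇒ Ru is +2.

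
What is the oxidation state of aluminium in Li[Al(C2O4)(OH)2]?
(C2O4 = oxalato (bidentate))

1 lithium outside the brackets (+1 each) → the complex ion is 1−.
Ligand charges: 1×C2O4 = -2; 2×OH = -2; sum -4.
Al + (-4) = 1− ⇒ Al is +3.

+3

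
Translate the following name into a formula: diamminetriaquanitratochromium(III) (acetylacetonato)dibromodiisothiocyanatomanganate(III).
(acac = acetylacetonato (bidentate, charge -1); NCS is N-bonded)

[Cr(H2O)3(NH3)2(NO3)][Mn(acac)Br2(NCS)2]

Cation [Cr…]: ligand charges -1, Cr(III) ⇒ ion charge 2+.
Anion [Mn…]: ligand charges -5, Mn(III) ⇒ ion charge 2−.
One 2+ cation balances one 2− anion.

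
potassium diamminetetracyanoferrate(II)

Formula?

Ligands: 4 cyano (CN, -1), 2 ammine (NH3, neutral). Ligand charge sum = -4.
With Fe in oxidation state +2, the complex ion is [Fe...]^2−.
Charge balance with potassium (+1) requires 1 complex ion per 2 potassium.

K2[Fe(CN)4(NH3)2]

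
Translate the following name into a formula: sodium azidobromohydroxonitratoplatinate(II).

Na2[PtBr(N3)(NO3)(OH)]

Ligands: 1 azido (N3, -1), 1 hydroxo (OH, -1), 1 nitrato (NO3, -1), 1 bromo (Br, -1). Ligand charge sum = -4.
Charge balance with sodium (+1) requires 1 complex ion per 2 sodium.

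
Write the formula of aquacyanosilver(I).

[Ag(CN)(H2O)]

Ligands: 1 aqua (H2O, neutral), 1 cyano (CN, -1). Ligand charge sum = -1.
With Ag in oxidation state +1, the complex ion is [Ag...].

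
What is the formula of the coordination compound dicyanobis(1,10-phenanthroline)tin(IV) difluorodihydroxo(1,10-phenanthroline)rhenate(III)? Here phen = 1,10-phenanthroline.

Cation [Sn…]: ligand charges -2, Sn(IV) ⇒ ion charge 2+.
Anion [Re…]: ligand charges -4, Re(III) ⇒ ion charge 1−.
One 2+ cation requires 2 of the 1− anion.

[Sn(CN)2(phen)2][ReF2(OH)2(phen)]2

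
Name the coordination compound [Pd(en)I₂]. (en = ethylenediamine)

(ethylenediamine)diiodopalladium(II)

There is no counter-ion, so the complex is neutral overall.
Ligand charges: 1×ethylenediamine (neutral), 2×iodo (-1 each); total -2. So Pd + (-2) = 0, giving Pd = +2.
Ligands are named alphabetically: ethylenediamine before iodo.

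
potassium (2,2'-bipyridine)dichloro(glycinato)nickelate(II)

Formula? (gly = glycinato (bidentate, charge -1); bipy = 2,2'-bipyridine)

K[Ni(bipy)Cl2(gly)]

Ligands: 1 glycinato (gly, -1), 2 chloro (Cl, -1), 1 2,2'-bipyridine (bipy, neutral). Ligand charge sum = -3.
Charge balance with potassium (+1) requires 1 complex ion per 1 potassium.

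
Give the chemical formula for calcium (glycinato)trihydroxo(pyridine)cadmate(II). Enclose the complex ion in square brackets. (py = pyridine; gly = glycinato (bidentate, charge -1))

Ligands: 1 pyridine (py, neutral), 3 hydroxo (OH, -1), 1 glycinato (gly, -1). Ligand charge sum = -4.
With Cd in oxidation state +2, the complex ion is [Cd...]^2−.
Charge balance with calcium (+2) requires 1 complex ion per 1 calcium.

Ca[Cd(gly)(OH)3(py)]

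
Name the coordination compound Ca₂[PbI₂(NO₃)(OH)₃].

calcium trihydroxodiiodonitratoplumbate(II)

The 2 calcium counter-ions carry a total charge of +4, so each complex ion is 4−.
Ligand charges: 3×hydroxo (-1 each), 2×iodo (-1 each), 1×nitrato (-1 each); total -6. So Pb + (-6) = 4−, giving Pb = +2.
The complex ion is anionic, so lead takes the -ate form plumbate(II).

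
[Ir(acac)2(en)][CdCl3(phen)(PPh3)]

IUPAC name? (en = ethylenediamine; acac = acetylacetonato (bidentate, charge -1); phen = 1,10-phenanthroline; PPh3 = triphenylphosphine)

Cadmium is always +2 in its complexes; the anion's ligand charges sum to -3, so the complex anion is 1−.
A 1:1 salt means the cation carries the equal and opposite charge, 1+.
Cation: ligand charges sum to -2; for the ion to be 1+, Ir = +3.

bis(acetylacetonato)(ethylenediamine)iridium(III) trichloro(1,10-phenanthroline)(triphenylphosphine)cadmate(II)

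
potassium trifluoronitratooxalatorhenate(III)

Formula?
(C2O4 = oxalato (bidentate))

Ligands: 1 nitrato (NO3, -1), 1 oxalato (C2O4, -2), 3 fluoro (F, -1). Ligand charge sum = -6.
Charge balance with potassium (+1) requires 1 complex ion per 3 potassium.

K3[Re(C2O4)F3(NO3)]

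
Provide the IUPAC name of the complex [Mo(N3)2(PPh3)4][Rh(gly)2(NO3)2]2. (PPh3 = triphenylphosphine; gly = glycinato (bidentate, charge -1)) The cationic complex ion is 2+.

Both ions are complex: the cation is named first with the plain metal name, the anion second with the -ate form; each ion's ligands are alphabetised independently.
The complex cation is given as 2+; its ligand charges sum to -2, so Mo = +4.
With 2 anions per cation, each anion must be 2/2 = 1−.
Anion: ligand charges sum to -4; for the ion to be 1−, Rh = +3.

diazidotetrakis(triphenylphosphine)molybdenum(IV) bis(glycinato)dinitratorhodate(III)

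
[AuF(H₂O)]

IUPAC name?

aquafluorogold(I)

There is no counter-ion, so the complex is neutral overall.
Ligand charges: 1×aqua (neutral), 1×fluoro (-1 each); total -1. So Au + (-1) = 0, giving Au = +1.
Ligands are named alphabetically: aqua before fluoro.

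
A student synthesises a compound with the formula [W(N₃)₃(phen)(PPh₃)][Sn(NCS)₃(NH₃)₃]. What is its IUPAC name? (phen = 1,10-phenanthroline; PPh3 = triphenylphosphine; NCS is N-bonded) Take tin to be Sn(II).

triazido(1,10-phenanthroline)(triphenylphosphine)tungsten(IV) triamminetriisothiocyanatostannate(II)

Both ions are complex: the cation is named first with the plain metal name, the anion second with the -ate form; each ion's ligands are alphabetised independently.
Sn is given as +2; the anion's ligand charges sum to -3, so the complex anion is 1−.
A 1:1 salt means the cation carries the equal and opposite charge, 1+.
Cation: ligand charges sum to -3; for the ion to be 1+, W = +4.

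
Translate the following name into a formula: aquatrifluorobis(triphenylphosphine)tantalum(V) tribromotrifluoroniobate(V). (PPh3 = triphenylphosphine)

[TaF3(H2O)(PPh3)2][NbBr3F3]2

Cation [Ta…]: ligand charges -3, Ta(V) ⇒ ion charge 2+.
Anion [Nb…]: ligand charges -6, Nb(V) ⇒ ion charge 1−.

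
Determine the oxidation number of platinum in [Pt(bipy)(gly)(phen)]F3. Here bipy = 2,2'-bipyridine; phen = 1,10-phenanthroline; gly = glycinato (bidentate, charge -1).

3 fluoride outside the brackets (-1 each) → the complex ion is 3+.
Ligand charges: 1×bipy neutral; 1×phen neutral; 1×gly = -1; sum -1.
Pt + (-1) = 3+ ⇒ Pt is +4.

+4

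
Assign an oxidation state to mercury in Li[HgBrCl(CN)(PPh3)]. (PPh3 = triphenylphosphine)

1 lithium outside the brackets (+1 each) → the complex ion is 1−.
Ligand charges: 1×CN = -1; 1×Cl = -1; 1×PPh3 neutral; 1×Br = -1; sum -3.
Hg + (-3) = 1− ⇒ Hg is +2.

+2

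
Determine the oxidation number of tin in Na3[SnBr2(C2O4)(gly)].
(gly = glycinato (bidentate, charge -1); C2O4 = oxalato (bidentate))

3 sodium outside the brackets (+1 each) → the complex ion is 3−.
Ligand charges: 1×gly = -1; 1×C2O4 = -2; 2×Br = -2; sum -5.
Sn + (-5) = 3− ⇒ Sn is +2.

+2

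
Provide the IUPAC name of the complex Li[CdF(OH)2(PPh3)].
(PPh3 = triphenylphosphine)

The 1 lithium counter-ion carries a total charge of +1, so each complex ion is 1−.
Ligand charges: 1×triphenylphosphine (neutral), 1×fluoro (-1 each), 2×hydroxo (-1 each); total -3. So Cd + (-3) = 1−, giving Cd = +2.
Ligands are named alphabetically: fluoro before hydroxo before triphenylphosphine.
The complex ion is anionic, so cadmium takes the -ate form cadmate(II).

lithium fluorodihydroxo(triphenylphosphine)cadmate(II)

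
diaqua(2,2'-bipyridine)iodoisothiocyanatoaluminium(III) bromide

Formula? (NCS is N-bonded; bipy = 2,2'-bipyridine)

[Al(bipy)(H2O)2I(NCS)]Br

Ligands: 1 isothiocyanato (NCS, -1), 2 aqua (H2O, neutral), 1 iodo (I, -1), 1 2,2'-bipyridine (bipy, neutral). Ligand charge sum = -2.
With Al in oxidation state +3, the complex ion is [Al...]^1+.
Charge balance with bromide (-1) requires 1 complex ion per 1 bromide.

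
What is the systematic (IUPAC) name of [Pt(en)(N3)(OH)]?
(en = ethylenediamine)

There is no counter-ion, so the complex is neutral overall.
Ligand charges: 1×azido (-1 each), 1×hydroxo (-1 each), 1×ethylenediamine (neutral); total -2. So Pt + (-2) = 0, giving Pt = +2.
Ligands are named alphabetically: azido before ethylenediamine before hydroxo.

azido(ethylenediamine)hydroxoplatinum(II)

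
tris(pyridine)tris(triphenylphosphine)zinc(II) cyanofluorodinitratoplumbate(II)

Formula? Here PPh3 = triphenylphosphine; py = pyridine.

[Zn(PPh3)3(py)3][Pb(CN)F(NO3)2]

Cation [Zn…]: ligand charges 0, Zn(II) ⇒ ion charge 2+.
Anion [Pb…]: ligand charges -4, Pb(II) ⇒ ion charge 2−.
One 2+ cation balances one 2− anion.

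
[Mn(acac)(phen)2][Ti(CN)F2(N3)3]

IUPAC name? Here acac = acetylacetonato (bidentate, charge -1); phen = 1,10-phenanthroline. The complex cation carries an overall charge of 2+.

The complex cation is given as 2+; its ligand charges sum to -1, so Mn = +3.
A 1:1 salt means the anion carries the equal and opposite charge, 2−.
Anion: ligand charges sum to -6; for the ion to be 2−, Ti = +4.

(acetylacetonato)bis(1,10-phenanthroline)manganese(III) triazidocyanodifluorotitanate(IV)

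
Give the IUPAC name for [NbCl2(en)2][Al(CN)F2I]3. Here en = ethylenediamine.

Aluminium is always +3 in its complexes; the anion's ligand charges sum to -4, so the complex anion is 1−.
With 3 anions per cation, the cation must be 3×1 = 3+.
Cation: ligand charges sum to -2; for the ion to be 3+, Nb = +5.

dichlorobis(ethylenediamine)niobium(V) cyanodifluoroiodoaluminate(III)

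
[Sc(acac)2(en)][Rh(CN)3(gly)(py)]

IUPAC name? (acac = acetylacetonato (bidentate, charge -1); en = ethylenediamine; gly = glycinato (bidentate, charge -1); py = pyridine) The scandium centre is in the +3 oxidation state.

bis(acetylacetonato)(ethylenediamine)scandium(III) tricyano(glycinato)(pyridine)rhodate(III)

Both ions are complex: the cation is named first with the plain metal name, the anion second with the -ate form; each ion's ligands are alphabetised independently.
Sc is given as +3; the cation's ligand charges sum to -2, so the complex cation is 1+.
A 1:1 salt means the anion carries the equal and opposite charge, 1−.
Anion: ligand charges sum to -4; for the ion to be 1−, Rh = +3.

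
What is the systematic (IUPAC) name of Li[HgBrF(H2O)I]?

lithium aquabromofluoroiodomercurate(II)

The 1 lithium counter-ion carries a total charge of +1, so each complex ion is 1−.
Ligand charges: 1×fluoro (-1 each), 1×bromo (-1 each), 1×iodo (-1 each), 1×aqua (neutral); total -3. So Hg + (-3) = 1−, giving Hg = +2.
Ligands are named alphabetically: aqua before bromo before fluoro before iodo.
The complex ion is anionic, so mercury takes the -ate form mercurate(II).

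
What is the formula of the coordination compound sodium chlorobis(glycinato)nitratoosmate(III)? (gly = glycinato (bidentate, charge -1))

Ligands: 2 glycinato (gly, -1), 1 chloro (Cl, -1), 1 nitrato (NO3, -1). Ligand charge sum = -4.
Charge balance with sodium (+1) requires 1 complex ion per 1 sodium.

Na[OsCl(gly)2(NO3)]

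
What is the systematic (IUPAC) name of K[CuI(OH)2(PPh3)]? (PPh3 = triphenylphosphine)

potassium dihydroxoiodo(triphenylphosphine)cuprate(II)

The 1 potassium counter-ion carries a total charge of +1, so each complex ion is 1−.
Ligand charges: 2×hydroxo (-1 each), 1×iodo (-1 each), 1×triphenylphosphine (neutral); total -3. So Cu + (-3) = 1−, giving Cu = +2.
Ligands are named alphabetically: hydroxo before iodo before triphenylphosphine.
The complex ion is anionic, so copper takes the -ate form cuprate(II).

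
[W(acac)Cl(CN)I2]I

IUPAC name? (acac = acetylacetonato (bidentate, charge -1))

The 1 iodide counter-ion carries a total charge of -1, so each complex ion is 1+.
Ligand charges: 1×cyano (-1 each), 1×chloro (-1 each), 1×acetylacetonato (-1 each), 2×iodo (-1 each); total -5. So W + (-5) = 1+, giving W = +6.
Ligands are named alphabetically: acetylacetonato before chloro before cyano before iodo.

(acetylacetonato)chlorocyanodiiodotungsten(VI) iodide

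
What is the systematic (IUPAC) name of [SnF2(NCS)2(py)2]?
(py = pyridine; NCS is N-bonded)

difluorodiisothiocyanatobis(pyridine)tin(IV)

There is no counter-ion, so the complex is neutral overall.
Ligand charges: 2×pyridine (neutral), 2×isothiocyanato (-1 each), 2×fluoro (-1 each); total -4. So Sn + (-4) = 0, giving Sn = +4.
Ligands are named alphabetically: fluoro before isothiocyanato before pyridine.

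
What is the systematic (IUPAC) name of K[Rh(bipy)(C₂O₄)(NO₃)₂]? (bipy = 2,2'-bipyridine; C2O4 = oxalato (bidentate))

The 1 potassium counter-ion carries a total charge of +1, so each complex ion is 1−.
Ligand charges: 2×nitrato (-1 each), 1×2,2'-bipyridine (neutral), 1×oxalato (-2 each); total -4. So Rh + (-4) = 1−, giving Rh = +3.
Ligands are named alphabetically: bipyridine before nitrato before oxalato.
The complex ion is anionic, so rhodium takes the -ate form rhodate(III).

potassium (2,2'-bipyridine)dinitratooxalatorhodate(III)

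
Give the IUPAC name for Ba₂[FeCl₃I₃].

The 2 barium counter-ions carry a total charge of +4, so each complex ion is 4−.
Ligand charges: 3×chloro (-1 each), 3×iodo (-1 each); total -6. So Fe + (-6) = 4−, giving Fe = +2.
The complex ion is anionic, so iron takes the -ate form ferrate(II).

barium trichlorotriiodoferrate(II)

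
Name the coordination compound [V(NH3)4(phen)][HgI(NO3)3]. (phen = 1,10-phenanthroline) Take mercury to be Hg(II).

tetraammine(1,10-phenanthroline)vanadium(II) iodotrinitratomercurate(II)

Hg is given as +2; the anion's ligand charges sum to -4, so the complex anion is 2−.
A 1:1 salt means the cation carries the equal and opposite charge, 2+.
Cation: ligand charges sum to 0; for the ion to be 2+, V = +2.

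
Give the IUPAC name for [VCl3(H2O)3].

There is no counter-ion, so the complex is neutral overall.
Ligand charges: 3×chloro (-1 each), 3×aqua (neutral); total -3. So V + (-3) = 0, giving V = +3.
Ligands are named alphabetically: aqua before chloro.

triaquatrichlorovanadium(III)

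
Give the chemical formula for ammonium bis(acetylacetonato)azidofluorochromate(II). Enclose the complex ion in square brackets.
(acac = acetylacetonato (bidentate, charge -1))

(NH4)2[Cr(acac)2F(N3)]

Ligands: 1 fluoro (F, -1), 2 acetylacetonato (acac, -1), 1 azido (N3, -1). Ligand charge sum = -4.
Charge balance with ammonium (+1) requires 1 complex ion per 2 ammonium.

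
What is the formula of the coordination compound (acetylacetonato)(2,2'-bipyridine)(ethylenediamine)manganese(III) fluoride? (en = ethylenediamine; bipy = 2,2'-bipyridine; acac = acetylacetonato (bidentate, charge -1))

[Mn(acac)(bipy)(en)]F2

Ligands: 1 ethylenediamine (en, neutral), 1 2,2'-bipyridine (bipy, neutral), 1 acetylacetonato (acac, -1). Ligand charge sum = -1.
With Mn in oxidation state +3, the complex ion is [Mn...]^2+.
Charge balance with fluoride (-1) requires 1 complex ion per 2 fluoride.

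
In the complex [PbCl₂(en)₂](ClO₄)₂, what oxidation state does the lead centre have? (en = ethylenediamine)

2 perchlorate outside the brackets (-1 each) → the complex ion is 2+.
Ligand charges: 2×en neutral; 2×Cl = -2; sum -2.
Pb + (-2) = 2+ ⇒ Pb is +4.

+4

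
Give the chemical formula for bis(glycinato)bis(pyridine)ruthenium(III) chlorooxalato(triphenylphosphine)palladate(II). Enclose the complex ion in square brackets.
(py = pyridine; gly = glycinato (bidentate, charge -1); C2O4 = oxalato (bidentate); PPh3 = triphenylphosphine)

[Ru(gly)2(py)2][Pd(C2O4)Cl(PPh3)]

Cation [Ru…]: ligand charges -2, Ru(III) ⇒ ion charge 1+.
Anion [Pd…]: ligand charges -3, Pd(II) ⇒ ion charge 1−.
One 1+ cation balances one 1− anion.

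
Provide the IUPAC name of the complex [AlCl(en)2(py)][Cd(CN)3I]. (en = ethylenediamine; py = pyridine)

Both ions are complex: the cation is named first with the plain metal name, the anion second with the -ate form; each ion's ligands are alphabetised independently.
Cadmium is always +2 in its complexes; the anion's ligand charges sum to -4, so the complex anion is 2−.
A 1:1 salt means the cation carries the equal and opposite charge, 2+.
Cation: ligand charges sum to -1; for the ion to be 2+, Al = +3.

chlorobis(ethylenediamine)(pyridine)aluminium(III) tricyanoiodocadmate(II)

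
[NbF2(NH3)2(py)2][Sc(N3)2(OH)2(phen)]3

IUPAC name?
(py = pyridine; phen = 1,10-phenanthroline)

Both ions are complex: the cation is named first with the plain metal name, the anion second with the -ate form; each ion's ligands are alphabetised independently.
Scandium is always +3 in its complexes; the anion's ligand charges sum to -4, so the complex anion is 1−.
With 3 anions per cation, the cation must be 3×1 = 3+.
Cation: ligand charges sum to -2; for the ion to be 3+, Nb = +5.

diamminedifluorobis(pyridine)niobium(V) diazidodihydroxo(1,10-phenanthroline)scandate(III)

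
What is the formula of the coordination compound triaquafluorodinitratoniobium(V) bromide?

Ligands: 2 nitrato (NO3, -1), 1 fluoro (F, -1), 3 aqua (H2O, neutral). Ligand charge sum = -3.
With Nb in oxidation state +5, the complex ion is [Nb...]^2+.
Charge balance with bromide (-1) requires 1 complex ion per 2 bromide.

[NbF(H2O)3(NO3)2]Br2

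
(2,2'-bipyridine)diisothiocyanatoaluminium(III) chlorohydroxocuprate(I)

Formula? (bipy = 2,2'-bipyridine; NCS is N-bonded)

[Al(bipy)(NCS)2][CuCl(OH)]

Cation [Al…]: ligand charges -2, Al(III) ⇒ ion charge 1+.
Anion [Cu…]: ligand charges -2, Cu(I) ⇒ ion charge 1−.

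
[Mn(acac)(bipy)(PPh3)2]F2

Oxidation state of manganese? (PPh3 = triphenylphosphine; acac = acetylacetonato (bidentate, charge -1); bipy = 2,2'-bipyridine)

+3

2 fluoride outside the brackets (-1 each) → the complex ion is 2+.
Ligand charges: 2×PPh3 neutral; 1×acac = -1; 1×bipy neutral; sum -1.
Mn + (-1) = 2+ ⇒ Mn is +3.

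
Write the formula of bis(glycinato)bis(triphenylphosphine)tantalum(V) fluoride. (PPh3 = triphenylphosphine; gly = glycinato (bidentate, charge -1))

[Ta(gly)2(PPh3)2]F3

Ligands: 2 triphenylphosphine (PPh3, neutral), 2 glycinato (gly, -1). Ligand charge sum = -2.
With Ta in oxidation state +5, the complex ion is [Ta...]^3+.
Charge balance with fluoride (-1) requires 1 complex ion per 3 fluoride.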